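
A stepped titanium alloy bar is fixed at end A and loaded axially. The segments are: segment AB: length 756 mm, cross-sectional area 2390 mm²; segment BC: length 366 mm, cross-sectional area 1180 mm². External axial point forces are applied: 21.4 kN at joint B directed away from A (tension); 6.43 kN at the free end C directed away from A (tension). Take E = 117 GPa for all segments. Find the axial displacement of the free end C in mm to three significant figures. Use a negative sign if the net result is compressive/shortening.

Internal axial forces (sectioning from the free end, tension +): N_BC = 6.43 kN, N_AB = 27.83 kN.
δ_AB = 27830·756/(2390·117000) = 0.07524 mm
δ_BC = 6430·366/(1180·117000) = 0.01705 mm
δ = Σδ_i = 0.09229 mm.

0.0923 mm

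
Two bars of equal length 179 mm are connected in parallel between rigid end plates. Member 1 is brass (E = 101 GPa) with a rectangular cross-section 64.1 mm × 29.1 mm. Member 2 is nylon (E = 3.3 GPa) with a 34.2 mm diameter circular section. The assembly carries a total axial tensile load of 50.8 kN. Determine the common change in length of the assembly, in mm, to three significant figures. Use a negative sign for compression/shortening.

A_1 = 1865 mm².
A_2 = 918.6 mm².
Equal strain + equilibrium ⇒ each member carries load in proportion to AE: A₁E₁ = 188400000 N, A₂E₂ = 3031000 N, ΣAE = 191400000 N.
δ = PL/ΣAE = 50800·179/191400000 = 0.0475 mm.

0.0475 mm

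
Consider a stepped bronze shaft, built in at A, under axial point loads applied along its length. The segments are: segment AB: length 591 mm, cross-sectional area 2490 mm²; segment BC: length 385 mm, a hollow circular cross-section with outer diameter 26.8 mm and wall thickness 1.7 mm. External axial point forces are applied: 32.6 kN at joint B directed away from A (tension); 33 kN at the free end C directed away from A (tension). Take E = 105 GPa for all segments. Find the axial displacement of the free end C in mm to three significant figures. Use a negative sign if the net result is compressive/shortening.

Internal axial forces (sectioning from the free end, tension +): N_BC = 33 kN, N_AB = 65.6 kN.
A_BC = 134.1 mm².
δ_AB = 65600·591/(2490·105000) = 0.1483 mm
δ_BC = 33000·385/(134.1·105000) = 0.9026 mm
δ = Σδ_i = 1.051 mm.

1.05 mm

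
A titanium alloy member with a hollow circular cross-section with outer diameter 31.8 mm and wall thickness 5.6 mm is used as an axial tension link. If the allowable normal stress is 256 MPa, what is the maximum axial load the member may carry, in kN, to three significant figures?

A = 460.9 mm².
P_max = σ_allow · A = 256 · 460.9 = 118000 N = 118 kN.

118 kN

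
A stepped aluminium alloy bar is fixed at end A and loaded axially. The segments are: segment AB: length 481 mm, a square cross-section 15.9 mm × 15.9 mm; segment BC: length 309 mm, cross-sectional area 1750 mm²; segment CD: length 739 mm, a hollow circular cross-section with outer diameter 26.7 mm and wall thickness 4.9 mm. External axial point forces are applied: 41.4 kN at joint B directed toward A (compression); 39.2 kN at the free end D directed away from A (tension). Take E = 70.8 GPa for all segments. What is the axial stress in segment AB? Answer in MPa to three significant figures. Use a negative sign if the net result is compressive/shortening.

-8.70 MPa

Internal axial forces (sectioning from the free end, tension +): N_CD = 39.2 kN, N_BC = 39.2 kN, N_AB = -2.2 kN.
A_AB = 252.8 mm².
σ_AB = N_AB/A_AB = -2200/252.8 = -8.702 MPa.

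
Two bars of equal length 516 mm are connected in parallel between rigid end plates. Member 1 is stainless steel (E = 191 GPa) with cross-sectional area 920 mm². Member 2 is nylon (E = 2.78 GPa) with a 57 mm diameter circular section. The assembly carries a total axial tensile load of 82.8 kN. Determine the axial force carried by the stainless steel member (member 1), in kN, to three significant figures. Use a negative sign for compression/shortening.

A_2 = 2552 mm².
Equal strain + equilibrium ⇒ each member carries load in proportion to AE: A₁E₁ = 175700000 N, A₂E₂ = 7094000 N, ΣAE = 182800000 N.
F₁ = P·A₁E₁/ΣAE = 82800·175700000/182800000 = 79590 N.

79.6 kN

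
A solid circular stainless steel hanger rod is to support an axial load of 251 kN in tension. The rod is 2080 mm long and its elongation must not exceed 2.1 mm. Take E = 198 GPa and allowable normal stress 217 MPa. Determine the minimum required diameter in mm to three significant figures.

Required area A ≥ P/σ_allow = 251000/217 = 1157 mm².
For a solid circular section, d ≥ √(4A/π) = 38.38 mm.
Elongation limit: A ≥ PL/(Eδ_allow) = 251000·2080/(198000·2.1) = 1256 mm² ⇒ d ≥ 39.98 mm.
The elongation limit governs.

40.0 mm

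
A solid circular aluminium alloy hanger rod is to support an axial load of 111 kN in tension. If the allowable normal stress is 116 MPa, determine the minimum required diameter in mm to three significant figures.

Required area A ≥ P/σ_allow = 111000/116 = 956.9 mm².
For a solid circular section, d ≥ √(4A/π) = 34.9 mm.

34.9 mm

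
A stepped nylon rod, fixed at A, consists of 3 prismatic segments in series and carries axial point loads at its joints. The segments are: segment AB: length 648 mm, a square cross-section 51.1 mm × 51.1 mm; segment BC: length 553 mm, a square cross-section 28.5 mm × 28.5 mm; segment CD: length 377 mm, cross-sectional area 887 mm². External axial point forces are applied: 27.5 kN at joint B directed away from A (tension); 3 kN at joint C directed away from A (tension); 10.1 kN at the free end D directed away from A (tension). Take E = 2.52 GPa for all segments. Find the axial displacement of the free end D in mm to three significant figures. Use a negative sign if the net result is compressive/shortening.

9.24 mm

Internal axial forces (sectioning from the free end, tension +): N_CD = 10.1 kN, N_BC = 13.1 kN, N_AB = 40.6 kN.
A_AB = 2611 mm².
A_BC = 812.2 mm².
δ_AB = 40600·648/(2611·2520) = 3.998 mm
δ_BC = 13100·553/(812.2·2520) = 3.539 mm
δ_CD = 10100·377/(887·2520) = 1.703 mm
δ = Σδ_i = 9.241 mm.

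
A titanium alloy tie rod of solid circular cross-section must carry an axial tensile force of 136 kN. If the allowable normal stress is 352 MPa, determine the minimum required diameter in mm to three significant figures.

Required area A ≥ P/σ_allow = 136000/352 = 386.4 mm².
For a solid circular section, d ≥ √(4A/π) = 22.18 mm.

22.2 mm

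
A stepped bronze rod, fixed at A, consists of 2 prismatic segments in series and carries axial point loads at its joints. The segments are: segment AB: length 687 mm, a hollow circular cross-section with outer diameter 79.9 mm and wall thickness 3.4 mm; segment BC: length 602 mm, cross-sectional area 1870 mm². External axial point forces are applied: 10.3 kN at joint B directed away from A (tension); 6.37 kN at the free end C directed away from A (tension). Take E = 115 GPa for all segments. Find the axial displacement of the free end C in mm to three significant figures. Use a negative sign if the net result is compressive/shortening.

Internal axial forces (sectioning from the free end, tension +): N_BC = 6.37 kN, N_AB = 16.67 kN.
A_AB = 817.1 mm².
δ_AB = 16670·687/(817.1·115000) = 0.1219 mm
δ_BC = 6370·602/(1870·115000) = 0.01783 mm
δ = Σδ_i = 0.1397 mm.

0.140 mm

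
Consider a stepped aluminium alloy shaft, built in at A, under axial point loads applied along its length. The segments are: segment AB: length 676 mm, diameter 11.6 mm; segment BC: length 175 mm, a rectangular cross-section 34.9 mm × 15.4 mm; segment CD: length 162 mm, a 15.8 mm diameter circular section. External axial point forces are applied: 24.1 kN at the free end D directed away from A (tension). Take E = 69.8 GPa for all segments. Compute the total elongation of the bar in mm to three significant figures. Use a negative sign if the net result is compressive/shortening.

2.61 mm

Internal axial forces (sectioning from the free end, tension +): N_CD = 24.1 kN, N_BC = 24.1 kN, N_AB = 24.1 kN.
A_AB = 105.7 mm².
A_BC = 537.5 mm².
A_CD = 196.1 mm².
δ_AB = 24100·676/(105.7·69800) = 2.209 mm
δ_BC = 24100·175/(537.5·69800) = 0.1124 mm
δ_CD = 24100·162/(196.1·69800) = 0.2853 mm
δ = Σδ_i = 2.606 mm.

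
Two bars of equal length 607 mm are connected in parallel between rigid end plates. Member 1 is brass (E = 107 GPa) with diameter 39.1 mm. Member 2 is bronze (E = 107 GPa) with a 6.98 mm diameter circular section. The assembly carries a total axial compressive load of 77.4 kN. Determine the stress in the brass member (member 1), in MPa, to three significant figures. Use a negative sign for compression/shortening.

-62.5 MPa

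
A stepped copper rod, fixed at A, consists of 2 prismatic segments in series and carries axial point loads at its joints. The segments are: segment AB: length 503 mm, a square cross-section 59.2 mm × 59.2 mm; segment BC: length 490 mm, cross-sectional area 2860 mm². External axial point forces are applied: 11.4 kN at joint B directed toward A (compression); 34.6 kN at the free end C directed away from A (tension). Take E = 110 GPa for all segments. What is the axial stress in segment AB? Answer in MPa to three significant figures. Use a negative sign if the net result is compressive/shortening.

Internal axial forces (sectioning from the free end, tension +): N_BC = 34.6 kN, N_AB = 23.2 kN.
A_AB = 3505 mm².
σ_AB = N_AB/A_AB = 23200/3505 = 6.62 MPa.

6.62 MPa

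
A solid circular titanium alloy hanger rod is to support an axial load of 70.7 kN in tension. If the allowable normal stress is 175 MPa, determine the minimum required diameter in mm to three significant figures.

Required area A ≥ P/σ_allow = 70700/175 = 404 mm².
For a solid circular section, d ≥ √(4A/π) = 22.68 mm.

22.7 mm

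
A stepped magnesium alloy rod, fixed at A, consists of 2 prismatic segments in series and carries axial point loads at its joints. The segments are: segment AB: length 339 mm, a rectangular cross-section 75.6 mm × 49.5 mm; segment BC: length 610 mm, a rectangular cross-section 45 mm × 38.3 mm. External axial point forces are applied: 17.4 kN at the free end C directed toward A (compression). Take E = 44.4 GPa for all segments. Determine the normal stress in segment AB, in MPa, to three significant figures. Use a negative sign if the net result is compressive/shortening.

-4.65 MPa

Internal axial forces (sectioning from the free end, tension +): N_BC = -17.4 kN, N_AB = -17.4 kN.
A_AB = 3742 mm².
σ_AB = N_AB/A_AB = -17400/3742 = -4.65 MPa.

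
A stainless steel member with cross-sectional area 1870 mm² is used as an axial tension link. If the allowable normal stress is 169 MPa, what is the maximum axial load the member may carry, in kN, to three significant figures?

316 kN

P_max = σ_allow · A = 169 · 1870 = 316000 N = 316 kN.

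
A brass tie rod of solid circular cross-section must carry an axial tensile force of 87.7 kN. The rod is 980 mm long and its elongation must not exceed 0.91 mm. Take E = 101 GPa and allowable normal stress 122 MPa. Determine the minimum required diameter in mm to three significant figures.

34.5 mm

Required area A ≥ P/σ_allow = 87700/122 = 718.9 mm².
For a solid circular section, d ≥ √(4A/π) = 30.25 mm.
Elongation limit: A ≥ PL/(Eδ_allow) = 87700·980/(101000·0.91) = 935.1 mm² ⇒ d ≥ 34.51 mm.
The elongation limit governs.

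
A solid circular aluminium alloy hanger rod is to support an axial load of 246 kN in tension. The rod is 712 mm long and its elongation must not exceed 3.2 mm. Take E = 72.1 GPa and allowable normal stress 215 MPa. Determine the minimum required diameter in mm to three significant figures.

38.2 mm

Required area A ≥ P/σ_allow = 246000/215 = 1144 mm².
For a solid circular section, d ≥ √(4A/π) = 38.17 mm.
Elongation limit: A ≥ PL/(Eδ_allow) = 246000·712/(72100·3.2) = 759.2 mm² ⇒ d ≥ 31.09 mm.
The stress limit governs.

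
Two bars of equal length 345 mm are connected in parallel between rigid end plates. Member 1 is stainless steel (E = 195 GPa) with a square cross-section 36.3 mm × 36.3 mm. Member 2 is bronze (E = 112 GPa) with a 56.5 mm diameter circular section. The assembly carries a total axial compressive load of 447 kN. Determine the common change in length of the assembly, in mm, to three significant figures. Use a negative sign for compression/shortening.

-0.287 mm

A_1 = 1318 mm².
A_2 = 2507 mm².
Equal strain + equilibrium ⇒ each member carries load in proportion to AE: A₁E₁ = 256900000 N, A₂E₂ = 280800000 N, ΣAE = 537800000 N.
δ = PL/ΣAE = -447000·345/537800000 = -0.2868 mm.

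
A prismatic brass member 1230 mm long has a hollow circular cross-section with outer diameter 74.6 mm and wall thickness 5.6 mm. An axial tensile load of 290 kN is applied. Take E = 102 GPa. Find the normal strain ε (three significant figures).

A = 1214 mm².
σ = N/A = 238.9 MPa; ε = σ/E = 238.9/102000 = 2.342e-03.

0.00234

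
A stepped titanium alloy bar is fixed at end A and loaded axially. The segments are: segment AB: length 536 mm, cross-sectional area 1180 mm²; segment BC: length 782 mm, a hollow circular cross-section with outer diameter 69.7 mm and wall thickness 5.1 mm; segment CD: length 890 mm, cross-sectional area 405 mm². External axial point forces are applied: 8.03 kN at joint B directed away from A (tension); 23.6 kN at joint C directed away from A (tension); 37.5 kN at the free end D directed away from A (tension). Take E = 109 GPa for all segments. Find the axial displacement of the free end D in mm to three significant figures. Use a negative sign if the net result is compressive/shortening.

1.47 mm

Internal axial forces (sectioning from the free end, tension +): N_CD = 37.5 kN, N_BC = 61.1 kN, N_AB = 69.13 kN.
A_BC = 1035 mm².
δ_AB = 69130·536/(1180·109000) = 0.2881 mm
δ_BC = 61100·782/(1035·109000) = 0.4235 mm
δ_CD = 37500·890/(405·109000) = 0.756 mm
δ = Σδ_i = 1.468 mm.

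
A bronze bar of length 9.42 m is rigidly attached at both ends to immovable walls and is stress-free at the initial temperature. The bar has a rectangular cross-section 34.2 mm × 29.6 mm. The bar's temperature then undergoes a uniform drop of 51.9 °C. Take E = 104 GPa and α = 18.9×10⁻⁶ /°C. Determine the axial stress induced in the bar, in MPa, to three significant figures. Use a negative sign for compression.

Free thermal expansion αLΔT = 18.9e-6 · 9420 · -51.9 = -9.24 mm.
The walls impose strain ε = −(-9.24)/9420 = 9.8091e-04; σ = Eε = 104000 · 9.8091e-04 = 102 MPa.

102 MPa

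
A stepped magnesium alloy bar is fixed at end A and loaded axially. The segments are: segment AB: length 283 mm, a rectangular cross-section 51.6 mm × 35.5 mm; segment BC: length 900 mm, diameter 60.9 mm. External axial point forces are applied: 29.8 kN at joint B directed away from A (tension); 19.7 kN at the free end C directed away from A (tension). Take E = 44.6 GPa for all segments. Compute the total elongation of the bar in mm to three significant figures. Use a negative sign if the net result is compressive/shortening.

0.308 mm

Internal axial forces (sectioning from the free end, tension +): N_BC = 19.7 kN, N_AB = 49.5 kN.
A_AB = 1832 mm².
A_BC = 2913 mm².
δ_AB = 49500·283/(1832·44600) = 0.1715 mm
δ_BC = 19700·900/(2913·44600) = 0.1365 mm
δ = Σδ_i = 0.3079 mm.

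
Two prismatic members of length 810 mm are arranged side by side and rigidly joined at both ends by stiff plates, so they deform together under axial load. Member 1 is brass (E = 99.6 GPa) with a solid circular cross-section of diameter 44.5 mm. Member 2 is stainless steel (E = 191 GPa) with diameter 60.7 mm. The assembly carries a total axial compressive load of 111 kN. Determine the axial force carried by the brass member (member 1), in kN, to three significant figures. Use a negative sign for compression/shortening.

-24.3 kN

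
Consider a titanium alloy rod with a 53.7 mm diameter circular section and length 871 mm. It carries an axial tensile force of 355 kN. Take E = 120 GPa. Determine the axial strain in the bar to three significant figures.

A = 2265 mm².
σ = N/A = 156.7 MPa; ε = σ/E = 156.7/120000 = 1.306e-03.

0.00131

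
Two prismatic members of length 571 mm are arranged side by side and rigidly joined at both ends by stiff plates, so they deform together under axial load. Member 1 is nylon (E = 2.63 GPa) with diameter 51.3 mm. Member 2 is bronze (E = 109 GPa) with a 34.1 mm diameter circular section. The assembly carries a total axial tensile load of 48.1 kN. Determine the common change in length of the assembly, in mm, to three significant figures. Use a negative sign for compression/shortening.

A_1 = 2067 mm².
A_2 = 913.3 mm².
Equal strain + equilibrium ⇒ each member carries load in proportion to AE: A₁E₁ = 5436000 N, A₂E₂ = 99550000 N, ΣAE = 105000000 N.
δ = PL/ΣAE = 48100·571/105000000 = 0.2616 mm.

0.262 mm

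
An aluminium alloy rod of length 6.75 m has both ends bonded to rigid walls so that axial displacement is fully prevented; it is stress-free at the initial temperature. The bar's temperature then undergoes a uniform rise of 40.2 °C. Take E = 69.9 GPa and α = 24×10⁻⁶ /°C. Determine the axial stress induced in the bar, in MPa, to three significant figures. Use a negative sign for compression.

-67.4 MPa

Free thermal expansion αLΔT = 24e-6 · 6750 · 40.2 = 6.512 mm.
The walls impose strain ε = −(6.512)/6750 = -9.6480e-04; σ = Eε = 69900 · -9.6480e-04 = -67.44 MPa.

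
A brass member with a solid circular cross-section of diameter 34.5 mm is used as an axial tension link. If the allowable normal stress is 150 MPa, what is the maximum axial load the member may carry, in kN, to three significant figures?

A = 934.8 mm².
P_max = σ_allow · A = 150 · 934.8 = 140200 N = 140.2 kN.

140 kN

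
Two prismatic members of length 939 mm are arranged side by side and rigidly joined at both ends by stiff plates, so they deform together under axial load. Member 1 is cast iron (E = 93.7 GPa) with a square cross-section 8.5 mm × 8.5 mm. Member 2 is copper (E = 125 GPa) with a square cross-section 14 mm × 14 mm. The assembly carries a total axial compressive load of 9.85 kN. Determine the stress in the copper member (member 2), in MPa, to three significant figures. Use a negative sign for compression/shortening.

-39.4 MPa

A_1 = 72.25 mm².
A_2 = 196 mm².
Equal strain + equilibrium ⇒ each member carries load in proportion to AE: A₁E₁ = 6770000 N, A₂E₂ = 24500000 N, ΣAE = 31270000 N.
σ₂ = P·E₂/ΣAE = -9850·125000/31270000 = -39.38 MPa.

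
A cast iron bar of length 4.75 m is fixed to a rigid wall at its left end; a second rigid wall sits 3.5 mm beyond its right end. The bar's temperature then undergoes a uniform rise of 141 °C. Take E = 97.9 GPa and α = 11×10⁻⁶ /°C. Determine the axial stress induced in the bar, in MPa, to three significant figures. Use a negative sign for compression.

Free thermal expansion αLΔT = 11e-6 · 4750 · 141 = 7.367 mm.
The walls engage after the gap closes; constrained expansion = 7.367 − 3.5 = 3.867 mm.
The walls impose strain ε = −(3.867)/4750 = -8.1416e-04; σ = Eε = 97900 · -8.1416e-04 = -79.71 MPa.

-79.7 MPa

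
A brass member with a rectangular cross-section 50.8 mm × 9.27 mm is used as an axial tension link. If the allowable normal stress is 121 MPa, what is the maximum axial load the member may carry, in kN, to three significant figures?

57.0 kN

A = 470.9 mm².
P_max = σ_allow · A = 121 · 470.9 = 56980 N = 56.98 kN.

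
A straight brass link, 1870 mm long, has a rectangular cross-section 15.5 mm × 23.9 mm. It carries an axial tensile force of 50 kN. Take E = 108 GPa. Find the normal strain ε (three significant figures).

0.00125

A = 370.4 mm².
σ = N/A = 135 MPa; ε = σ/E = 135/108000 = 1.250e-03.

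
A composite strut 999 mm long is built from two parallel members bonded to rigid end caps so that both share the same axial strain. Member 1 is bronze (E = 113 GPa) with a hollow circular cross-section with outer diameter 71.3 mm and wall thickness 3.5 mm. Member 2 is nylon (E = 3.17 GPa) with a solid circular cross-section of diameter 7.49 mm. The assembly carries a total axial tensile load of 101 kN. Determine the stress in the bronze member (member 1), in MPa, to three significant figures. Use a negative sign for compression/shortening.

135 MPa

A_1 = 745.5 mm².
A_2 = 44.06 mm².
Equal strain + equilibrium ⇒ each member carries load in proportion to AE: A₁E₁ = 84240000 N, A₂E₂ = 139700 N, ΣAE = 84380000 N.
σ₁ = P·E₁/ΣAE = 101000·113000/84380000 = 135.3 MPa.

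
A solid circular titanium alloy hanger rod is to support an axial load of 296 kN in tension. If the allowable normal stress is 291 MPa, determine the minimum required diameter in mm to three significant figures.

36.0 mm

Required area A ≥ P/σ_allow = 296000/291 = 1017 mm².
For a solid circular section, d ≥ √(4A/π) = 35.99 mm.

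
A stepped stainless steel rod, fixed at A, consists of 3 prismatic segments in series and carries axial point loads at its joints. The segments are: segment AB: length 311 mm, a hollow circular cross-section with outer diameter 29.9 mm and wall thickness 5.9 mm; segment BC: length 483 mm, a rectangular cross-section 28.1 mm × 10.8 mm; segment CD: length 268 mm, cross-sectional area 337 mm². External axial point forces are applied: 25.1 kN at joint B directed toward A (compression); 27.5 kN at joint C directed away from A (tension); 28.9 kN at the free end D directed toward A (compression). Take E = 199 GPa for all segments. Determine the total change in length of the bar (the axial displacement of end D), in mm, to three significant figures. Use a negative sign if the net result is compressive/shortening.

-0.220 mm

Internal axial forces (sectioning from the free end, tension +): N_CD = -28.9 kN, N_BC = -1.4 kN, N_AB = -26.5 kN.
A_AB = 444.8 mm².
A_BC = 303.5 mm².
δ_AB = -26500·311/(444.8·199000) = -0.0931 mm
δ_BC = -1400·483/(303.5·199000) = -0.0112 mm
δ_CD = -28900·268/(337·199000) = -0.1155 mm
δ = Σδ_i = -0.2198 mm.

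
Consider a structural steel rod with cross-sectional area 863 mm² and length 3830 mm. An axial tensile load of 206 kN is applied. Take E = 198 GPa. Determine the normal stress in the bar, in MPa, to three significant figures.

σ = N/A = 206000/863 = 238.7 MPa.

239 MPa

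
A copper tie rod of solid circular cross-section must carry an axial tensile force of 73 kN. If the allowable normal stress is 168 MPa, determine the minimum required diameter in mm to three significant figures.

Required area A ≥ P/σ_allow = 73000/168 = 434.5 mm².
For a solid circular section, d ≥ √(4A/π) = 23.52 mm.

23.5 mm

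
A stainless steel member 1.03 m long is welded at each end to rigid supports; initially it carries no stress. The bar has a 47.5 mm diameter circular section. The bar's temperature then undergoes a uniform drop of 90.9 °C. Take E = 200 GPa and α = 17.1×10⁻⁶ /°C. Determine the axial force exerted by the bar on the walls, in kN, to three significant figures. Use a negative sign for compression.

551 kN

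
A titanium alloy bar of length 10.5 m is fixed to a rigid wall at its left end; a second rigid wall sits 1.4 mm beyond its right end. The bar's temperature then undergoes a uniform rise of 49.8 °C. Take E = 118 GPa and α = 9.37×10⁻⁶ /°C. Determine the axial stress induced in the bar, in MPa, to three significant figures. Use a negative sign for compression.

Free thermal expansion αLΔT = 9.37e-6 · 10500 · 49.8 = 4.9 mm.
The walls engage after the gap closes; constrained expansion = 4.9 − 1.4 = 3.5 mm.
The walls impose strain ε = −(3.5)/10500 = -3.3329e-04; σ = Eε = 118000 · -3.3329e-04 = -39.33 MPa.

-39.3 MPa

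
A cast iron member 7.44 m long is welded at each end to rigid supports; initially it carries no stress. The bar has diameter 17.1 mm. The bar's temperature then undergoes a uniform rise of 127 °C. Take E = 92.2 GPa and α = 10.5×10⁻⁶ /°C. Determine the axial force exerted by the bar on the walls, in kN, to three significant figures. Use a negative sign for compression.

-28.2 kN

Free thermal expansion αLΔT = 10.5e-6 · 7440 · 127 = 9.921 mm.
The walls impose strain ε = −(9.921)/7440 = -1.3335e-03; σ = Eε = 92200 · -1.3335e-03 = -122.9 MPa.
Wall reaction R = σ·A = -122.9·229.7 = -28240 N = -28.24 kN.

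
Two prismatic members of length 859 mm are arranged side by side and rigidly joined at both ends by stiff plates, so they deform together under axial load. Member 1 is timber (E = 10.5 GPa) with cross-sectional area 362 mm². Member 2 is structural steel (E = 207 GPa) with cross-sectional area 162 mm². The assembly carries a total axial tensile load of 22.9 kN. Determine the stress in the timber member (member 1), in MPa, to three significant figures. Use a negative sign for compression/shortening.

6.44 MPa

Equal strain + equilibrium ⇒ each member carries load in proportion to AE: A₁E₁ = 3801000 N, A₂E₂ = 33530000 N, ΣAE = 37340000 N.
σ₁ = P·E₁/ΣAE = 22900·10500/37340000 = 6.44 MPa.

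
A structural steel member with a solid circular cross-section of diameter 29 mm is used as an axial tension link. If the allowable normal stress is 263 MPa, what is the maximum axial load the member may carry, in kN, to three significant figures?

A = 660.5 mm².
P_max = σ_allow · A = 263 · 660.5 = 173700 N = 173.7 kN.

174 kN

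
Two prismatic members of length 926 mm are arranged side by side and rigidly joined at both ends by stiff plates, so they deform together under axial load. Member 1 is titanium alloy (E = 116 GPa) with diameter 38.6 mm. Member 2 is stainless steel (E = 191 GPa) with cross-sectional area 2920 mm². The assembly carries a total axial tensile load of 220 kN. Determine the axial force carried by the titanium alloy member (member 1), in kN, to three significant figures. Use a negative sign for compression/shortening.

A_1 = 1170 mm².
Equal strain + equilibrium ⇒ each member carries load in proportion to AE: A₁E₁ = 135700000 N, A₂E₂ = 557700000 N, ΣAE = 693500000 N.
F₁ = P·A₁E₁/ΣAE = 220000·135700000/693500000 = 43060 N.

43.1 kN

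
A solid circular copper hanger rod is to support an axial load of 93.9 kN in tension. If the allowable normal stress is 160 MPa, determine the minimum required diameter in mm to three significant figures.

27.3 mm

Required area A ≥ P/σ_allow = 93900/160 = 586.9 mm².
For a solid circular section, d ≥ √(4A/π) = 27.34 mm.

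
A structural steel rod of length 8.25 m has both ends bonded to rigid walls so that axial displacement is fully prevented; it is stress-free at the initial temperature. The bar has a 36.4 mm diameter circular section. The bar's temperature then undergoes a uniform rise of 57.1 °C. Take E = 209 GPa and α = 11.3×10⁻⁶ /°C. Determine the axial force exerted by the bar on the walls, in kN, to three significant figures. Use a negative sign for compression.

-140 kN

Free thermal expansion αLΔT = 11.3e-6 · 8250 · 57.1 = 5.323 mm.
The walls impose strain ε = −(5.323)/8250 = -6.4523e-04; σ = Eε = 209000 · -6.4523e-04 = -134.9 MPa.
Wall reaction R = σ·A = -134.9·1041 = -140300 N = -140.3 kN.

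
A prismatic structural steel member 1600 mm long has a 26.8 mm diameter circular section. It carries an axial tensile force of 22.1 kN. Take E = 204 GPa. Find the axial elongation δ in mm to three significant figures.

0.307 mm

A = 564.1 mm².
δ_mech = NL/(AE) = 22100·1600/(564.1·204000) = 0.3073 mm.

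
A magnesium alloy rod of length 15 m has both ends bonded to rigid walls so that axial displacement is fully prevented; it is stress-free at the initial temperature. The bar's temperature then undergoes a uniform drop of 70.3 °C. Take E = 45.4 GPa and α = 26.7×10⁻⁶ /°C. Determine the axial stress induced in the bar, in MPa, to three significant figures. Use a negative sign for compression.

85.2 MPa

Free thermal expansion αLΔT = 26.7e-6 · 15000 · -70.3 = -28.16 mm.
The walls impose strain ε = −(-28.16)/15000 = 1.8770e-03; σ = Eε = 45400 · 1.8770e-03 = 85.22 MPa.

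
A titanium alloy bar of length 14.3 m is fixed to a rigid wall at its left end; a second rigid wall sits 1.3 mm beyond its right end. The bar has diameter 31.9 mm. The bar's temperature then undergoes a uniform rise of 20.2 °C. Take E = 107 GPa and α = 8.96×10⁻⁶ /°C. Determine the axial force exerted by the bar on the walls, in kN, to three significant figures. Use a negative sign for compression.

Free thermal expansion αLΔT = 8.96e-6 · 14300 · 20.2 = 2.588 mm.
The walls engage after the gap closes; constrained expansion = 2.588 − 1.3 = 1.288 mm.
The walls impose strain ε = −(1.288)/14300 = -9.0083e-05; σ = Eε = 107000 · -9.0083e-05 = -9.639 MPa.
Wall reaction R = σ·A = -9.639·799.2 = -7704 N = -7.704 kN.

-7.70 kN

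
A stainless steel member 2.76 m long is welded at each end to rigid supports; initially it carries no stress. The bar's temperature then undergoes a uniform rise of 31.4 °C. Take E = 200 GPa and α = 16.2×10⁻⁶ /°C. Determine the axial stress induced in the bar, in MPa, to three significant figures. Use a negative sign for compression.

Free thermal expansion αLΔT = 16.2e-6 · 2760 · 31.4 = 1.404 mm.
The walls impose strain ε = −(1.404)/2760 = -5.0868e-04; σ = Eε = 200000 · -5.0868e-04 = -101.7 MPa.

-102 MPa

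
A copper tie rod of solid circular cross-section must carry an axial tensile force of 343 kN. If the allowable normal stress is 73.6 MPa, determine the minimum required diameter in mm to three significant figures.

Required area A ≥ P/σ_allow = 343000/73.6 = 4660 mm².
For a solid circular section, d ≥ √(4A/π) = 77.03 mm.

77.0 mm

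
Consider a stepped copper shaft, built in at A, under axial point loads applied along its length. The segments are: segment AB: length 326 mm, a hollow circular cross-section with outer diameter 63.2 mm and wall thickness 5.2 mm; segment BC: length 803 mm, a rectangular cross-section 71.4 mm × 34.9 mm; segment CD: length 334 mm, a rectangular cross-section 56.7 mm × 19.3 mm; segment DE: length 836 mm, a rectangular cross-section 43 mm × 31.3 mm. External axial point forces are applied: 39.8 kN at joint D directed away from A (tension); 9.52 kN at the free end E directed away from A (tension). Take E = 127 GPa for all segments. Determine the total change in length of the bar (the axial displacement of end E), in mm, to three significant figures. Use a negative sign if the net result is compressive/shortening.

0.424 mm

Internal axial forces (sectioning from the free end, tension +): N_DE = 9.52 kN, N_CD = 49.32 kN, N_BC = 49.32 kN, N_AB = 49.32 kN.
A_AB = 947.5 mm².
A_BC = 2492 mm².
A_CD = 1094 mm².
A_DE = 1346 mm².
δ_AB = 49320·326/(947.5·127000) = 0.1336 mm
δ_BC = 49320·803/(2492·127000) = 0.1251 mm
δ_CD = 49320·334/(1094·127000) = 0.1185 mm
δ_DE = 9520·836/(1346·127000) = 0.04656 mm
δ = Σδ_i = 0.4239 mm.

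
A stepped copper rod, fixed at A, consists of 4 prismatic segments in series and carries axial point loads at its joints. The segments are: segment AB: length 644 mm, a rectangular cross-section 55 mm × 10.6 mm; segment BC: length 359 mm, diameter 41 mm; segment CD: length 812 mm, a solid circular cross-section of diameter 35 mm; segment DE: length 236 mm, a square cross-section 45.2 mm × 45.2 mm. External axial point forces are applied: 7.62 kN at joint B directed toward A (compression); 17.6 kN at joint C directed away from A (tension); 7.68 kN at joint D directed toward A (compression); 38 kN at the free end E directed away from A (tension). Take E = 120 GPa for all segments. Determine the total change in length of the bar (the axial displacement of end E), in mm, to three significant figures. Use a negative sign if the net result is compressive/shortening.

0.729 mm

Internal axial forces (sectioning from the free end, tension +): N_DE = 38 kN, N_CD = 30.32 kN, N_BC = 47.92 kN, N_AB = 40.3 kN.
A_AB = 583 mm².
A_BC = 1320 mm².
A_CD = 962.1 mm².
A_DE = 2043 mm².
δ_AB = 40300·644/(583·120000) = 0.371 mm
δ_BC = 47920·359/(1320·120000) = 0.1086 mm
δ_CD = 30320·812/(962.1·120000) = 0.2132 mm
δ_DE = 38000·236/(2043·120000) = 0.03658 mm
δ = Σδ_i = 0.7294 mm.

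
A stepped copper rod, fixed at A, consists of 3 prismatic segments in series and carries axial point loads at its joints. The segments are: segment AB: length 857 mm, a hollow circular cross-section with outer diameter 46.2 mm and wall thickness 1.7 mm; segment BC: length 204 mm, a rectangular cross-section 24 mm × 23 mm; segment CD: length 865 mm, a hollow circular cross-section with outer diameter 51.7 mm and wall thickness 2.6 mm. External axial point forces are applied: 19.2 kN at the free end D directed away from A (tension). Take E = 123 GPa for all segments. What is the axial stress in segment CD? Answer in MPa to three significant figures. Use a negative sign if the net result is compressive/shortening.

Internal axial forces (sectioning from the free end, tension +): N_CD = 19.2 kN, N_BC = 19.2 kN, N_AB = 19.2 kN.
A_CD = 401.1 mm².
σ_CD = N_CD/A_CD = 19200/401.1 = 47.87 MPa.

47.9 MPa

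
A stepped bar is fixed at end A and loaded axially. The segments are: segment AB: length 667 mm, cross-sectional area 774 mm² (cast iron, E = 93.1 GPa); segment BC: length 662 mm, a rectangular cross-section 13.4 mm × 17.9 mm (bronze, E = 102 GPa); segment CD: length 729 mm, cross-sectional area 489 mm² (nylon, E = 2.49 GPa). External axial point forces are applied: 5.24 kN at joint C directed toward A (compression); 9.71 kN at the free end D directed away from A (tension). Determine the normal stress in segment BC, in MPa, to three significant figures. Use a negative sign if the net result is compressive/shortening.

18.6 MPa

Internal axial forces (sectioning from the free end, tension +): N_CD = 9.71 kN, N_BC = 4.47 kN, N_AB = 4.47 kN.
A_BC = 239.9 mm².
σ_BC = N_BC/A_BC = 4470/239.9 = 18.64 MPa.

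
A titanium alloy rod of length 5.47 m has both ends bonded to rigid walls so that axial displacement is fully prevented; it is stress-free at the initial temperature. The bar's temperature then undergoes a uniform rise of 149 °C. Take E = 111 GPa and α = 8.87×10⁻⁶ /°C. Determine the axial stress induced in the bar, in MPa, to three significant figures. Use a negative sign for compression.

-147 MPa

Free thermal expansion αLΔT = 8.87e-6 · 5470 · 149 = 7.229 mm.
The walls impose strain ε = −(7.229)/5470 = -1.3216e-03; σ = Eε = 111000 · -1.3216e-03 = -146.7 MPa.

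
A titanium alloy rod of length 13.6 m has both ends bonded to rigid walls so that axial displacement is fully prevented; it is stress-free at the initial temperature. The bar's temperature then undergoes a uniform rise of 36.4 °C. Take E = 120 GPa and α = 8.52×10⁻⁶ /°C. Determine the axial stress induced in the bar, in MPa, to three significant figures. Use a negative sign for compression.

Free thermal expansion αLΔT = 8.52e-6 · 13600 · 36.4 = 4.218 mm.
The walls impose strain ε = −(4.218)/13600 = -3.1013e-04; σ = Eε = 120000 · -3.1013e-04 = -37.22 MPa.

-37.2 MPa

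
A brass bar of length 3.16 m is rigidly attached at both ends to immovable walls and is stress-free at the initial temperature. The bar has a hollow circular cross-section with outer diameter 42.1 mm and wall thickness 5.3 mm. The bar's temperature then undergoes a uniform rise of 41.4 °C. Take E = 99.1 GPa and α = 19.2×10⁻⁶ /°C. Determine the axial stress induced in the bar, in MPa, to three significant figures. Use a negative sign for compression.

Free thermal expansion αLΔT = 19.2e-6 · 3160 · 41.4 = 2.512 mm.
The walls impose strain ε = −(2.512)/3160 = -7.9488e-04; σ = Eε = 99100 · -7.9488e-04 = -78.77 MPa.

-78.8 MPa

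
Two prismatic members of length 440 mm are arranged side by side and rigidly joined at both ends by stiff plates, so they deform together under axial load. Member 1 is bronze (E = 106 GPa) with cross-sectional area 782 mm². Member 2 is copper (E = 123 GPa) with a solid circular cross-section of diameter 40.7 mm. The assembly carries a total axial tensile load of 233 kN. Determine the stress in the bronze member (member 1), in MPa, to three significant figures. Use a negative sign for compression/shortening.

102 MPa

A_2 = 1301 mm².
Equal strain + equilibrium ⇒ each member carries load in proportion to AE: A₁E₁ = 82890000 N, A₂E₂ = 160000000 N, ΣAE = 242900000 N.
σ₁ = P·E₁/ΣAE = 233000·106000/242900000 = 101.7 MPa.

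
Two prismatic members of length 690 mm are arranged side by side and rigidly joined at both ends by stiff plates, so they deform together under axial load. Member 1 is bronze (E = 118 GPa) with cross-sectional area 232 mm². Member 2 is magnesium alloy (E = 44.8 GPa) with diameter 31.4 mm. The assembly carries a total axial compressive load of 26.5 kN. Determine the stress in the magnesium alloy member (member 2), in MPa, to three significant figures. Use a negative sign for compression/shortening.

A_2 = 774.4 mm².
Equal strain + equilibrium ⇒ each member carries load in proportion to AE: A₁E₁ = 27380000 N, A₂E₂ = 34690000 N, ΣAE = 62070000 N.
σ₂ = P·E₂/ΣAE = -26500·44800/62070000 = -19.13 MPa.

-19.1 MPa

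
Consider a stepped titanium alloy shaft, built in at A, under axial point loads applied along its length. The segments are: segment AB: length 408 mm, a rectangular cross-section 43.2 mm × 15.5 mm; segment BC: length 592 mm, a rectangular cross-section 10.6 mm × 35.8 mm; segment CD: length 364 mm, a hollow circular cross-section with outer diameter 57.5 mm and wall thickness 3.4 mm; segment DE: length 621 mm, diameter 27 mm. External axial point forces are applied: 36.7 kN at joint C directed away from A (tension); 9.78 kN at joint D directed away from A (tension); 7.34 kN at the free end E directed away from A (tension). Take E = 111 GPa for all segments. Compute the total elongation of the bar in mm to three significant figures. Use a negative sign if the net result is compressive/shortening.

Internal axial forces (sectioning from the free end, tension +): N_DE = 7.34 kN, N_CD = 17.12 kN, N_BC = 53.82 kN, N_AB = 53.82 kN.
A_AB = 669.6 mm².
A_BC = 379.5 mm².
A_CD = 577.9 mm².
A_DE = 572.6 mm².
δ_AB = 53820·408/(669.6·111000) = 0.2954 mm
δ_BC = 53820·592/(379.5·111000) = 0.7564 mm
δ_CD = 17120·364/(577.9·111000) = 0.09715 mm
δ_DE = 7340·621/(572.6·111000) = 0.07172 mm
δ = Σδ_i = 1.221 mm.

1.22 mm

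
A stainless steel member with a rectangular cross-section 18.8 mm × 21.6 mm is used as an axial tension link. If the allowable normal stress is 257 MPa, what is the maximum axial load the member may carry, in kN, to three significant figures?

104 kN

A = 406.1 mm².
P_max = σ_allow · A = 257 · 406.1 = 104400 N = 104.4 kN.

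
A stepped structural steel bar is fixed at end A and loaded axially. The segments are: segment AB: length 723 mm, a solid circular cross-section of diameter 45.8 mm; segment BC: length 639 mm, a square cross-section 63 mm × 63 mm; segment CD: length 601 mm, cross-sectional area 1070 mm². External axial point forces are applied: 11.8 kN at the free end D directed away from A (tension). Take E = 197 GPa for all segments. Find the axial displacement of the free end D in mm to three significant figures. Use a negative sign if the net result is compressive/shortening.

Internal axial forces (sectioning from the free end, tension +): N_CD = 11.8 kN, N_BC = 11.8 kN, N_AB = 11.8 kN.
A_AB = 1647 mm².
A_BC = 3969 mm².
δ_AB = 11800·723/(1647·197000) = 0.02629 mm
δ_BC = 11800·639/(3969·197000) = 0.009644 mm
δ_CD = 11800·601/(1070·197000) = 0.03364 mm
δ = Σδ_i = 0.06957 mm.

0.0696 mm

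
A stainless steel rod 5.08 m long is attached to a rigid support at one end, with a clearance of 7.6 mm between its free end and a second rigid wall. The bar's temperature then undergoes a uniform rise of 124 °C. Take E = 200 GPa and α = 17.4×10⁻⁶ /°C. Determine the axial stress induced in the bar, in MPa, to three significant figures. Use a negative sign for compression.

-132 MPa

Free thermal expansion αLΔT = 17.4e-6 · 5080 · 124 = 10.96 mm.
The walls engage after the gap closes; constrained expansion = 10.96 − 7.6 = 3.361 mm.
The walls impose strain ε = −(3.361)/5080 = -6.6154e-04; σ = Eε = 200000 · -6.6154e-04 = -132.3 MPa.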